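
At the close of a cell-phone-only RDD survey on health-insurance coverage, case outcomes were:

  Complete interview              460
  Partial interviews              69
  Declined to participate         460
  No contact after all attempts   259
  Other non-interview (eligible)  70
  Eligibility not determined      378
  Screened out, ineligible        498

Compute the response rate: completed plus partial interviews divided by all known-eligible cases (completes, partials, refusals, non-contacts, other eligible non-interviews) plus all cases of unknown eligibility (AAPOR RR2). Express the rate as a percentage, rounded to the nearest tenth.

Numerator: 460 + 69 = 529
Denom: 460 + 69 + 460 + 259 + 70 + 378 = 1696
RR2 = 529 / 1696 = 0.3119

31.2%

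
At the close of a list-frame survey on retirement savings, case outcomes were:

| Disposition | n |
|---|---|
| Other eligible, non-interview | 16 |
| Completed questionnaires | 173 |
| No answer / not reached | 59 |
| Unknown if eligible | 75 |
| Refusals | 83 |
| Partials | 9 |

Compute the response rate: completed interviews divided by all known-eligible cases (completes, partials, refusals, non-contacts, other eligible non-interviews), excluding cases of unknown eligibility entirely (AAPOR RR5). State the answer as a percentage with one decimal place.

50.9%

Num = 173
Denominator = 173 + 9 + 83 + 59 + 16 = 340
RR5 = 173 / 340 = 0.5088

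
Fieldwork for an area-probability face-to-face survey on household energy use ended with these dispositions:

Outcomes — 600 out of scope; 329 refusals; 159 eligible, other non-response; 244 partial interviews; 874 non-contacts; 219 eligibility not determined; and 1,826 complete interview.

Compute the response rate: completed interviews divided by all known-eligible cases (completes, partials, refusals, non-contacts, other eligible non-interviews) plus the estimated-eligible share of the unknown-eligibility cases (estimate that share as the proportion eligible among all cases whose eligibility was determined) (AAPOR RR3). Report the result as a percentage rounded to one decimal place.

Num → 1826
Determined eligible → 1826 + 244 + 329 + 874 + 159 = 3432
e = 3432 / (3432 + 600) = 3432 / 4032 = 0.8512
e × U → 0.8512 × 219 = 186.41
Denom → 3432 + 186.41 = 3618.41
RR3 = 1826 / 3618.41 = 0.5046

50.5%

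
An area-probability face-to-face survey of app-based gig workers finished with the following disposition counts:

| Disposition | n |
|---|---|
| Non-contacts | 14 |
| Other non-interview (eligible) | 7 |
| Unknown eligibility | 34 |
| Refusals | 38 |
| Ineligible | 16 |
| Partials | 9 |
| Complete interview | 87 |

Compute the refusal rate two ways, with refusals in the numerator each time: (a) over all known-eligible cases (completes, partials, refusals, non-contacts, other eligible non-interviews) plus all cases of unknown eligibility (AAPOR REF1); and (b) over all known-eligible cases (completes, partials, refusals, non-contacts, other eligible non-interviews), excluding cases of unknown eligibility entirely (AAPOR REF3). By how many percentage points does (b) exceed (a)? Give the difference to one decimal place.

Top: 38
Denom: 87 + 9 + 38 + 14 + 7 + 34 = 189
REF1 = 38 / 189 = 0.2011
Denom: 87 + 9 + 38 + 14 + 7 = 155
REF3 = 38 / 155 = 0.2452
Difference = 24.52 − 20.11 = 4.41 percentage points

4.4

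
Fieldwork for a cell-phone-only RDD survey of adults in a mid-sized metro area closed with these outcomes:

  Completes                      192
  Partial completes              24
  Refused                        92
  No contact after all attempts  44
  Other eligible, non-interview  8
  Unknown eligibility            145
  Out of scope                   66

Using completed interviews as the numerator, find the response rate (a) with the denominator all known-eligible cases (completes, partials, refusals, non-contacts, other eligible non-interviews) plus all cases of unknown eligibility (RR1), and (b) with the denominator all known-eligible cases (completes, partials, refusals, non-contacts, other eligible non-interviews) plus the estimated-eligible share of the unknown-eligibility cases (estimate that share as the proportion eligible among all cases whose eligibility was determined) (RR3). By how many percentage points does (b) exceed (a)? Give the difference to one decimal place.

1.8

Top → 192
Base → 192 + 24 + 92 + 44 + 8 + 145 = 505
RR1 = 192 / 505 = 0.3802
Eligible (known) → 192 + 24 + 92 + 44 + 8 = 360
e = 360 / (360 + 66) = 360 / 426 = 0.8451
Estimated eligible among unknowns → 0.8451 × 145 = 122.54
Base → 360 + 122.54 = 482.54
RR3 = 192 / 482.54 = 0.3979
Difference = 39.79 − 38.02 = 1.77 percentage points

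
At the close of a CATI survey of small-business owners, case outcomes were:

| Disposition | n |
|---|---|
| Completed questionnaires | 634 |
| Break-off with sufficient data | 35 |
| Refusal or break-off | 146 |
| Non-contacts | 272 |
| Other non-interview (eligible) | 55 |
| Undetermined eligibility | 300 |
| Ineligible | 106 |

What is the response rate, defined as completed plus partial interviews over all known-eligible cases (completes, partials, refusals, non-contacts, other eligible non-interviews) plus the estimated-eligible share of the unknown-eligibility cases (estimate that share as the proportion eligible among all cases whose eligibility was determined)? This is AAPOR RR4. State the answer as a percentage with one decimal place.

Num = 634 + 35 = 669
Eligible (known) = 634 + 35 + 146 + 272 + 55 = 1142
e = 1142 / (1142 + 106) = 1142 / 1248 = 0.9151
Estimated eligible among unknowns = 0.9151 × 300 = 274.53
Denominator = 1142 + 274.53 = 1416.53
RR4 = 669 / 1416.53 = 0.4723

47.2%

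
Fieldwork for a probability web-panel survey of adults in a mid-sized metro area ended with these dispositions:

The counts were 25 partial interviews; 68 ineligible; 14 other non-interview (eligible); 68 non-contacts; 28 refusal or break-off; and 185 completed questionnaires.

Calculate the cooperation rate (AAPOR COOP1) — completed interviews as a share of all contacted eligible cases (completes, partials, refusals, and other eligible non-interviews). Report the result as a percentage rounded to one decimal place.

Numerator → 185
Base → 185 + 25 + 28 + 14 = 252
COOP1 = 185 / 252 = 0.7341

73.4%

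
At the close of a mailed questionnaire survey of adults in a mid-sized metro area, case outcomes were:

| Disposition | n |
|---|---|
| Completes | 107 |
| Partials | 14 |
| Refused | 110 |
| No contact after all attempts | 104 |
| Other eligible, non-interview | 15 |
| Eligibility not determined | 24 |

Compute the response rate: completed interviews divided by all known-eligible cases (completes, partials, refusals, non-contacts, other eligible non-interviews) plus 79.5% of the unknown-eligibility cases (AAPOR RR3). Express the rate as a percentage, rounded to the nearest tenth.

Top → 107
Eligible (known) → 107 + 14 + 110 + 104 + 15 = 350
Eligible share of unknowns → 0.7950 × 24 = 19.08
Denom → 350 + 19.08 = 369.08
RR3 = 107 / 369.08 = 0.2899

29.0%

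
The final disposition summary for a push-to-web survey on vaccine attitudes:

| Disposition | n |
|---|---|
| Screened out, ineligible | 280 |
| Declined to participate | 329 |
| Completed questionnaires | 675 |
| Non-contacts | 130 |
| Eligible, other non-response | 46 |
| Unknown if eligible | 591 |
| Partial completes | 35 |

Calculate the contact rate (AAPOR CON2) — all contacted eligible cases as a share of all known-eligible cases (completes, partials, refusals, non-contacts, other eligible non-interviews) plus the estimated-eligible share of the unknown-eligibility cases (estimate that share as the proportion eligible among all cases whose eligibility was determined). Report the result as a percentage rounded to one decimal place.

Num: 675 + 35 + 329 + 46 = 1085
Eligible (known): 675 + 35 + 329 + 130 + 46 = 1215
e = 1215 / (1215 + 280) = 1215 / 1495 = 0.8127
e × U: 0.8127 × 591 = 480.31
Base: 1215 + 480.31 = 1695.31
CON2 = 1085 / 1695.31 = 0.6400

64.0%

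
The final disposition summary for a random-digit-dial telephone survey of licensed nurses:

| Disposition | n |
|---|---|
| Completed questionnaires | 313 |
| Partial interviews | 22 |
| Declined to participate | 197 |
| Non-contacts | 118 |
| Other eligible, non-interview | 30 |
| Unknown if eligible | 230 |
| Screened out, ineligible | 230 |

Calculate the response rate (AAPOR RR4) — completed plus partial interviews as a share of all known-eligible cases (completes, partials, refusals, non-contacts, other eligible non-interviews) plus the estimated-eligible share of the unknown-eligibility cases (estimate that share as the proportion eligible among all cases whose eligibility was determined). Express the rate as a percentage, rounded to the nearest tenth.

39.3%

Numerator → 313 + 22 = 335
Eligible (known) → 313 + 22 + 197 + 118 + 30 = 680
e = 680 / (680 + 230) = 680 / 910 = 0.7473
Estimated eligible among unknowns → 0.7473 × 230 = 171.88
Denom → 680 + 171.88 = 851.88
RR4 = 335 / 851.88 = 0.3932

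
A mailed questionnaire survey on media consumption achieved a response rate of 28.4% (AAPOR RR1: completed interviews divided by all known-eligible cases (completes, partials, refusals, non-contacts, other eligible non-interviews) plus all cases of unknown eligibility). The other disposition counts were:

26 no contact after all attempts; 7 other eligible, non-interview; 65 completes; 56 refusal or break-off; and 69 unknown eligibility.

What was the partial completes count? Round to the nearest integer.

RR1 = 65 / D = 0.284
D = 65 / 0.284 = 228.9
Other denominator terms total 223
partial completes = 228.9 − 223 ≈ 6

6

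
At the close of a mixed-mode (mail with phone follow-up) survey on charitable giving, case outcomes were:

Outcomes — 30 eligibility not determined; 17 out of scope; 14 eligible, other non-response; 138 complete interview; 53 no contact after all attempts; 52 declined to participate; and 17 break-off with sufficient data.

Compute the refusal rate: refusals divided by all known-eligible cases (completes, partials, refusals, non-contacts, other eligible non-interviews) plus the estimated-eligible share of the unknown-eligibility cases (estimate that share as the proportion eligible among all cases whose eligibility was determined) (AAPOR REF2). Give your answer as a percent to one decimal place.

Top = 52
Determined eligible = 138 + 17 + 52 + 53 + 14 = 274
e = 274 / (274 + 17) = 274 / 291 = 0.9416
e × U = 0.9416 × 30 = 28.25
Base = 274 + 28.25 = 302.25
REF2 = 52 / 302.25 = 0.1720

17.2%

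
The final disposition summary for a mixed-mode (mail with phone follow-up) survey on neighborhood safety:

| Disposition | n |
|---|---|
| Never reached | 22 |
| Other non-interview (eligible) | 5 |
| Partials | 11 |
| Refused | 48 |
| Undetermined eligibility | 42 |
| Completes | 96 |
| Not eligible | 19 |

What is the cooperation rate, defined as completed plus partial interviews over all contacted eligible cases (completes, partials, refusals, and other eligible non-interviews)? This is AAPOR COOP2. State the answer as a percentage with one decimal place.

Num → 96 + 11 = 107
Base → 96 + 11 + 48 + 5 = 160
COOP2 = 107 / 160 = 0.6687

66.9%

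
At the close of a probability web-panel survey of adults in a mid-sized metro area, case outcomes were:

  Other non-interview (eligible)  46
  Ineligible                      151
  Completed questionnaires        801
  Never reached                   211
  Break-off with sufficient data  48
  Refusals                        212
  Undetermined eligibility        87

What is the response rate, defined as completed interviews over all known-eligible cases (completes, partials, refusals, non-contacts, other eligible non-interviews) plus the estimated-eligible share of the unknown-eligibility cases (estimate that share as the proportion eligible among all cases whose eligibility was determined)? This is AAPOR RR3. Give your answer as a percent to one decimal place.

Num → 801
Eligible (known) → 801 + 48 + 212 + 211 + 46 = 1318
e = 1318 / (1318 + 151) = 1318 / 1469 = 0.8972
Estimated eligible among unknowns → 0.8972 × 87 = 78.06
Denom → 1318 + 78.06 = 1396.06
RR3 = 801 / 1396.06 = 0.5738

57.4%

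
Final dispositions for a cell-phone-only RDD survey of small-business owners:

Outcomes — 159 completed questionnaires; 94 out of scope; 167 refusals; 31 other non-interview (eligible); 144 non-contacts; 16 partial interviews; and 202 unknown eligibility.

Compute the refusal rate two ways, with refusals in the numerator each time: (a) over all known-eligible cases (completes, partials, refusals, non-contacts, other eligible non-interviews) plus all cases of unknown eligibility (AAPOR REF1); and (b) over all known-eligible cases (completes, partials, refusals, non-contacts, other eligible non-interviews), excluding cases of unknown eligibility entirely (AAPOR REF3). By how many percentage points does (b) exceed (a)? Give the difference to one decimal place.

9.1

Num: 167
Base: 159 + 16 + 167 + 144 + 31 + 202 = 719
REF1 = 167 / 719 = 0.2323
Base: 159 + 16 + 167 + 144 + 31 = 517
REF3 = 167 / 517 = 0.3230
Difference = 32.30 − 23.23 = 9.07 percentage points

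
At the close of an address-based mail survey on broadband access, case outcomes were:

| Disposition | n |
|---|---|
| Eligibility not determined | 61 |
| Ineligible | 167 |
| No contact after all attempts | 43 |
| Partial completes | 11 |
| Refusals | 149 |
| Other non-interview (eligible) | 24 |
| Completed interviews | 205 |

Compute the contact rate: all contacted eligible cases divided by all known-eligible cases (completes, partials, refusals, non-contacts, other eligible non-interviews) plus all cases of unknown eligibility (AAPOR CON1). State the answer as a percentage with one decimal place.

Top: 205 + 11 + 149 + 24 = 389
Denominator: 205 + 11 + 149 + 43 + 24 + 61 = 493
CON1 = 389 / 493 = 0.7890

78.9%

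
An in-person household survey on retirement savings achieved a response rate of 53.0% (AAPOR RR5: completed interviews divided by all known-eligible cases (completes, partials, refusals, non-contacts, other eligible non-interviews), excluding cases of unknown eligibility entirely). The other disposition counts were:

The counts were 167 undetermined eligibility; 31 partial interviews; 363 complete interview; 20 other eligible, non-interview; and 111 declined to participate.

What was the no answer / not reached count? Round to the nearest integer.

160

RR5 = 363 / D = 0.530
D = 363 / 0.530 = 684.9
Other denominator terms total 525
no answer / not reached = 684.9 − 525 ≈ 160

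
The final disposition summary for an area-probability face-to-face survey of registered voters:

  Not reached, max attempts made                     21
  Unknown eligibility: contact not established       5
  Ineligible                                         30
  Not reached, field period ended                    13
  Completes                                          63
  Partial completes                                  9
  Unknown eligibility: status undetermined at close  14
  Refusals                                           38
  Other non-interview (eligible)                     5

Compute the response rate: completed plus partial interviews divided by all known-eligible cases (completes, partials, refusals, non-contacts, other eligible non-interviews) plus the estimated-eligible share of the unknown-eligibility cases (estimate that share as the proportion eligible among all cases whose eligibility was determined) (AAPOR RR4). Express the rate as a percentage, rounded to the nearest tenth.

Never reached = 13 + 21 = 34
Unknown eligibility = 5 + 14 = 19
Num → 63 + 9 = 72
Known eligible → 63 + 9 + 38 + 34 + 5 = 149
e = 149 / (149 + 30) = 149 / 179 = 0.8324
Eligible share of unknowns → 0.8324 × 19 = 15.82
Denominator → 149 + 15.82 = 164.82
RR4 = 72 / 164.82 = 0.4368

43.7%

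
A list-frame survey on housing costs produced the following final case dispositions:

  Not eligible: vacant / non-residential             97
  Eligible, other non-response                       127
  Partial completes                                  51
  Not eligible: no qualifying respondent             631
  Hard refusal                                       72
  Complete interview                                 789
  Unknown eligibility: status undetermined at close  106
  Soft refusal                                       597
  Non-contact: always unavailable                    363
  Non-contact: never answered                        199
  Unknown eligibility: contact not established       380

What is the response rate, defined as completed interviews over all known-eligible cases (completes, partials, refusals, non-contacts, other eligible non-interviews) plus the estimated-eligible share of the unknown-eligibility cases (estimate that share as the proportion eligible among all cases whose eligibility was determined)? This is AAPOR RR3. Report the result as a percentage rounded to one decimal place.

30.8%

Declined to participate = 72 + 597 = 669
Non-contacts = 199 + 363 = 562
Eligibility not determined = 380 + 106 = 486
Out of scope = 631 + 97 = 728
Numerator = 789
Eligible (known) = 789 + 51 + 669 + 562 + 127 = 2198
e = 2198 / (2198 + 728) = 2198 / 2926 = 0.7512
Eligible share of unknowns = 0.7512 × 486 = 365.08
Base = 2198 + 365.08 = 2563.08
RR3 = 789 / 2563.08 = 0.3078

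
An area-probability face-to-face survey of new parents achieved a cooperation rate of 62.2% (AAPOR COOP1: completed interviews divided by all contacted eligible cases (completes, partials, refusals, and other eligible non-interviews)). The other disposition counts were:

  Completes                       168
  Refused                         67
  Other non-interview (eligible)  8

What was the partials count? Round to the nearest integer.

27

COOP1 = 168 / D = 0.622
D = 168 / 0.622 = 270.1
Remaining denominator categories sum to 243
partials = 270.1 − 243 ≈ 27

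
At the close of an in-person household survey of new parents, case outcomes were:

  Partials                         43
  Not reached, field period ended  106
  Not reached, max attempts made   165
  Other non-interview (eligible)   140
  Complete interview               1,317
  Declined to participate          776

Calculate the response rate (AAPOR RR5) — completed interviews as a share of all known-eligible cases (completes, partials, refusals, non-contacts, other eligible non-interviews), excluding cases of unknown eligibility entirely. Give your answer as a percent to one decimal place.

No answer / not reached = 106 + 165 = 271
Top → 1317
Denom → 1317 + 43 + 776 + 271 + 140 = 2547
RR5 = 1317 / 2547 = 0.5171

51.7%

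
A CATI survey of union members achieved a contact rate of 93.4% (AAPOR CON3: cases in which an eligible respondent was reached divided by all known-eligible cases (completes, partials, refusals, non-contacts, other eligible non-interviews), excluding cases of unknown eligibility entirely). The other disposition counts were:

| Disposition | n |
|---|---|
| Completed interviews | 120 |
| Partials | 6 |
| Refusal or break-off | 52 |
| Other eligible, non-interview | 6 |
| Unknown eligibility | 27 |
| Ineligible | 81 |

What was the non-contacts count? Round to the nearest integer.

Num = 120 + 6 + 52 + 6 = 184
CON3 = 184 / D = 0.934
D = 184 / 0.934 = 197.0
Other denominator terms total 184
non-contacts = 197.0 − 184 ≈ 13

13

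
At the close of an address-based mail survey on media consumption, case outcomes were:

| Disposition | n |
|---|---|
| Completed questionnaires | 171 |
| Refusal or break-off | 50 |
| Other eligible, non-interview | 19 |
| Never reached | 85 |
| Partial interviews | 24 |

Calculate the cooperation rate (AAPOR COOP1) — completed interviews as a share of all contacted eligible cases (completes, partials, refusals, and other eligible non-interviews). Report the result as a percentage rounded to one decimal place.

Numerator: 171
Denom: 171 + 24 + 50 + 19 = 264
COOP1 = 171 / 264 = 0.6477

64.8%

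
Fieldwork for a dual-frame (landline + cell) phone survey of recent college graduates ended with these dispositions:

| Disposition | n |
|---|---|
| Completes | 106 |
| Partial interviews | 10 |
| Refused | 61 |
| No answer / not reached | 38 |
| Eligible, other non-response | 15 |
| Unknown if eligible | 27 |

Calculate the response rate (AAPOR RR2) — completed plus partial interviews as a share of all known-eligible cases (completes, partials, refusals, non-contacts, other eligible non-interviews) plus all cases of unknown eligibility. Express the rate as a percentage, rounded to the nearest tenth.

Numerator = 106 + 10 = 116
Denominator = 106 + 10 + 61 + 38 + 15 + 27 = 257
RR2 = 116 / 257 = 0.4514

45.1%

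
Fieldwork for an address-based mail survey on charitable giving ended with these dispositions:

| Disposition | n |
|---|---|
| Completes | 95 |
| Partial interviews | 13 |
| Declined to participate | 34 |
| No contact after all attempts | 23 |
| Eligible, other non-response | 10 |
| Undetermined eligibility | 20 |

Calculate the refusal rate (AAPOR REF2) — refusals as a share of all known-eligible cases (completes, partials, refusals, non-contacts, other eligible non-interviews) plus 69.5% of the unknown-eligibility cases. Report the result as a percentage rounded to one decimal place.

Top = 34
Eligible (known) = 95 + 13 + 34 + 23 + 10 = 175
Estimated eligible among unknowns = 0.6950 × 20 = 13.90
Base = 175 + 13.90 = 188.90
REF2 = 34 / 188.90 = 0.1800

18.0%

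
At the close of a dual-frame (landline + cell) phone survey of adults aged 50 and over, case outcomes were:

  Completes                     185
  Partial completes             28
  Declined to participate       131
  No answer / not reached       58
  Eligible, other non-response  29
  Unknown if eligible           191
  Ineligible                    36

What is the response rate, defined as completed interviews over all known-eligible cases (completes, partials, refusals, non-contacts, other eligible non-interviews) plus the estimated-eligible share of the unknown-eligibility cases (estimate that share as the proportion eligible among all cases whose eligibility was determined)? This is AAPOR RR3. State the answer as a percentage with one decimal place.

30.5%

Top → 185
Known eligible → 185 + 28 + 131 + 58 + 29 = 431
e = 431 / (431 + 36) = 431 / 467 = 0.9229
e × U → 0.9229 × 191 = 176.27
Denom → 431 + 176.27 = 607.27
RR3 = 185 / 607.27 = 0.3046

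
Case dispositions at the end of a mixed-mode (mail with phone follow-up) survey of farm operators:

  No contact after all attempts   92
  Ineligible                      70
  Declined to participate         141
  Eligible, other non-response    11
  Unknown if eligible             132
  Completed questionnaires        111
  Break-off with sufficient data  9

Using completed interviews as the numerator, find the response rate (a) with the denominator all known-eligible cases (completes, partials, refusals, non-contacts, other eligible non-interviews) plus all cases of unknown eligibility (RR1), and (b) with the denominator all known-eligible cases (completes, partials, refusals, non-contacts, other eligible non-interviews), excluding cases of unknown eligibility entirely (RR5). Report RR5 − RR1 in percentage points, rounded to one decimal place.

Num: 111
Denom: 111 + 9 + 141 + 92 + 11 + 132 = 496
RR1 = 111 / 496 = 0.2238
Denom: 111 + 9 + 141 + 92 + 11 = 364
RR5 = 111 / 364 = 0.3049
Difference = 30.49 − 22.38 = 8.11 percentage points

8.1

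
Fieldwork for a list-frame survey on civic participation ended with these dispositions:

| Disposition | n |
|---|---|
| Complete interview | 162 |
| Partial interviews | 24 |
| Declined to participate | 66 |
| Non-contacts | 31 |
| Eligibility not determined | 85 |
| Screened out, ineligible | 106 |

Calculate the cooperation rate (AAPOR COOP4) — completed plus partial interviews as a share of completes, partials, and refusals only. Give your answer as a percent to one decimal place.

Num → 162 + 24 = 186
Denominator → 162 + 24 + 66 = 252
COOP4 = 186 / 252 = 0.7381

73.8%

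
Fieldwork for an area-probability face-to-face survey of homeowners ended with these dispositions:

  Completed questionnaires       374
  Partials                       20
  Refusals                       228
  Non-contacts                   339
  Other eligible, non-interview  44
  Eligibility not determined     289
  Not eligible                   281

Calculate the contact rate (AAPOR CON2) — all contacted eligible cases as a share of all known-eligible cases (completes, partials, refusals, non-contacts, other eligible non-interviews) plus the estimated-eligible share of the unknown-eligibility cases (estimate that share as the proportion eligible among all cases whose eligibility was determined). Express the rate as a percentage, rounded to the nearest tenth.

54.1%

Top = 374 + 20 + 228 + 44 = 666
Determined eligible = 374 + 20 + 228 + 339 + 44 = 1005
e = 1005 / (1005 + 281) = 1005 / 1286 = 0.7815
Estimated eligible among unknowns = 0.7815 × 289 = 225.85
Denominator = 1005 + 225.85 = 1230.85
CON2 = 666 / 1230.85 = 0.5411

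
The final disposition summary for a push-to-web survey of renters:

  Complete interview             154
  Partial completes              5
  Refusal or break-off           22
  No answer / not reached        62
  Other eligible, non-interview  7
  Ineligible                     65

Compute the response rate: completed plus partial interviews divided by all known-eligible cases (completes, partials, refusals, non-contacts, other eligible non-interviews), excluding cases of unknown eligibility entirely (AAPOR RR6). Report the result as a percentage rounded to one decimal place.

63.6%

Top: 154 + 5 = 159
Base: 154 + 5 + 22 + 62 + 7 = 250
RR6 = 159 / 250 = 0.6360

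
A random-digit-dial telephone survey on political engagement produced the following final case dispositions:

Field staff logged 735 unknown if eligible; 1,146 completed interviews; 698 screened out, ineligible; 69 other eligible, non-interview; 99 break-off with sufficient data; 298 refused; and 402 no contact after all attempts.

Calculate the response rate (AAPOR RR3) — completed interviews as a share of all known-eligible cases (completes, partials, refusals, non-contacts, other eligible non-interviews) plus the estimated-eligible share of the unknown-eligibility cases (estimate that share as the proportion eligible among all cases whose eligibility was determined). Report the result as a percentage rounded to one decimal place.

Num → 1146
Known eligible → 1146 + 99 + 298 + 402 + 69 = 2014
e = 2014 / (2014 + 698) = 2014 / 2712 = 0.7426
Estimated eligible among unknowns → 0.7426 × 735 = 545.81
Denominator → 2014 + 545.81 = 2559.81
RR3 = 1146 / 2559.81 = 0.4477

44.8%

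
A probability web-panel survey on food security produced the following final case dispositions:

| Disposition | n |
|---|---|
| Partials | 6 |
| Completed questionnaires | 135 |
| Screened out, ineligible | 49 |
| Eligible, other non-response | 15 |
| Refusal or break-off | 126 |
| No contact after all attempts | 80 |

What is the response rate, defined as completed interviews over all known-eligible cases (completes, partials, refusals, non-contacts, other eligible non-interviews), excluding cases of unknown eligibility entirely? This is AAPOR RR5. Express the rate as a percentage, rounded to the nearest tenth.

Numerator: 135
Base: 135 + 6 + 126 + 80 + 15 = 362
RR5 = 135 / 362 = 0.3729

37.3%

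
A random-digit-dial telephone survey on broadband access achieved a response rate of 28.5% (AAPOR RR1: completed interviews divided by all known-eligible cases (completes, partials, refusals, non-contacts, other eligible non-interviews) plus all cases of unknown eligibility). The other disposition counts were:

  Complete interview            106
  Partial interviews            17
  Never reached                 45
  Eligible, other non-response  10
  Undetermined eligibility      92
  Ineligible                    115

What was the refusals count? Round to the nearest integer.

102

RR1 = 106 / D = 0.285
D = 106 / 0.285 = 371.9
Other denominator terms total 270
refusals = 371.9 − 270 ≈ 102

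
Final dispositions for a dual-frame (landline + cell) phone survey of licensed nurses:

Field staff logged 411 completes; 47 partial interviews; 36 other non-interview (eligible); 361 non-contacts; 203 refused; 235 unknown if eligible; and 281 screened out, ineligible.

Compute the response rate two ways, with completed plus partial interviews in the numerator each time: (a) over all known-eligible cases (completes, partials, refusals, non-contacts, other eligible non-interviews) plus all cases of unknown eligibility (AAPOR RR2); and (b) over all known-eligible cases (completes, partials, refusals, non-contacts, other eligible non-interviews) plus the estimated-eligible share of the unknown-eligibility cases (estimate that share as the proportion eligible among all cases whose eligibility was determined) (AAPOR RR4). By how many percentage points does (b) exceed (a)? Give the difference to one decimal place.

1.4

Top → 411 + 47 = 458
Denom → 411 + 47 + 203 + 361 + 36 + 235 = 1293
RR2 = 458 / 1293 = 0.3542
Determined eligible → 411 + 47 + 203 + 361 + 36 = 1058
e = 1058 / (1058 + 281) = 1058 / 1339 = 0.7901
e × U → 0.7901 × 235 = 185.67
Denom → 1058 + 185.67 = 1243.67
RR4 = 458 / 1243.67 = 0.3683
Difference = 36.83 − 35.42 = 1.41 percentage points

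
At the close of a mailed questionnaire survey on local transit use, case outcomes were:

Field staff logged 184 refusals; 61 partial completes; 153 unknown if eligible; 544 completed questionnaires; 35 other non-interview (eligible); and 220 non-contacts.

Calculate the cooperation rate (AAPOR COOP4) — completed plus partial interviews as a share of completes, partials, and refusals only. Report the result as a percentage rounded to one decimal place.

Num: 544 + 61 = 605
Denominator: 544 + 61 + 184 = 789
COOP4 = 605 / 789 = 0.7668

76.7%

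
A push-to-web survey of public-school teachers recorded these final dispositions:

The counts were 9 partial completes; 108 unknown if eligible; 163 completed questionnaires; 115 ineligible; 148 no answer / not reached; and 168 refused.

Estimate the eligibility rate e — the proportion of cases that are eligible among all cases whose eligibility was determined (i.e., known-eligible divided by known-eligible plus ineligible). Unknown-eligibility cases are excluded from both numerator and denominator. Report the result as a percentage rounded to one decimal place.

80.9%

Eligible (known) → 163 + 9 + 168 + 148 = 488
e = 488 / (488 + 115) = 488 / 603 = 0.8093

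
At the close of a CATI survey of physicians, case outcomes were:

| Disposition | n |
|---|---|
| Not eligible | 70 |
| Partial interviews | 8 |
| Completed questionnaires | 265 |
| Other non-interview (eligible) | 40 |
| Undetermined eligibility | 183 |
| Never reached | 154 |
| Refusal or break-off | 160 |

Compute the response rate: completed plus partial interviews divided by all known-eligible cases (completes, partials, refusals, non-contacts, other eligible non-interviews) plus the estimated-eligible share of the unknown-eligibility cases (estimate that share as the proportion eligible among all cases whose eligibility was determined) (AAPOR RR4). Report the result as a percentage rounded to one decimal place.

Top = 265 + 8 = 273
Determined eligible = 265 + 8 + 160 + 154 + 40 = 627
e = 627 / (627 + 70) = 627 / 697 = 0.8996
Estimated eligible among unknowns = 0.8996 × 183 = 164.63
Denominator = 627 + 164.63 = 791.63
RR4 = 273 / 791.63 = 0.3449

34.5%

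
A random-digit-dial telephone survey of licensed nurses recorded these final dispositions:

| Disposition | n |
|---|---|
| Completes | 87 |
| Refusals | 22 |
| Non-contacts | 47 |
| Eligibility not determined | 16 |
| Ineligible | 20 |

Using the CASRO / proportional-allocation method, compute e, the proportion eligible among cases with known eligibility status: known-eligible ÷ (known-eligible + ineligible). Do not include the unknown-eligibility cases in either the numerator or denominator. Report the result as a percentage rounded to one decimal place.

Known eligible → 87 + 22 + 47 = 156
e = 156 / (156 + 20) = 156 / 176 = 0.8864

88.6%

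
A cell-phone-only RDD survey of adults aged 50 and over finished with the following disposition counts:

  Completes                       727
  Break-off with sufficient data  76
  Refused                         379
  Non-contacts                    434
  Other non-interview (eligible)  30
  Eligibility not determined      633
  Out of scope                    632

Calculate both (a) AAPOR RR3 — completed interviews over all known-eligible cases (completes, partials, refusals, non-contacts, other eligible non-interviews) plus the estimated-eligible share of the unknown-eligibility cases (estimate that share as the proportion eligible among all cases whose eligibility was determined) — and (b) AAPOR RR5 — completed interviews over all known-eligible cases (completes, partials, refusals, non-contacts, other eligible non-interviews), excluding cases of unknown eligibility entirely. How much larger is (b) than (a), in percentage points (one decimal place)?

Top = 727
Known eligible = 727 + 76 + 379 + 434 + 30 = 1646
e = 1646 / (1646 + 632) = 1646 / 2278 = 0.7226
Eligible share of unknowns = 0.7226 × 633 = 457.41
Base = 1646 + 457.41 = 2103.41
RR3 = 727 / 2103.41 = 0.3456
Base = 727 + 76 + 379 + 434 + 30 = 1646
RR5 = 727 / 1646 = 0.4417
Difference = 44.17 − 34.56 = 9.61 percentage points

9.6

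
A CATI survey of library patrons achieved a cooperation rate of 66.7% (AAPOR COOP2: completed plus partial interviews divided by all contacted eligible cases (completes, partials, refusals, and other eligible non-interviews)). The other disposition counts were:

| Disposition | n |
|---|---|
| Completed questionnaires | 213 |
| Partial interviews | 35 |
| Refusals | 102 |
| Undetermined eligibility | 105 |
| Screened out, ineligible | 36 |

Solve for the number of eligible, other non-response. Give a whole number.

Num = 213 + 35 = 248
COOP2 = 248 / D = 0.667
D = 248 / 0.667 = 371.8
Remaining denominator categories sum to 350
eligible, other non-response = 371.8 − 350 ≈ 22

22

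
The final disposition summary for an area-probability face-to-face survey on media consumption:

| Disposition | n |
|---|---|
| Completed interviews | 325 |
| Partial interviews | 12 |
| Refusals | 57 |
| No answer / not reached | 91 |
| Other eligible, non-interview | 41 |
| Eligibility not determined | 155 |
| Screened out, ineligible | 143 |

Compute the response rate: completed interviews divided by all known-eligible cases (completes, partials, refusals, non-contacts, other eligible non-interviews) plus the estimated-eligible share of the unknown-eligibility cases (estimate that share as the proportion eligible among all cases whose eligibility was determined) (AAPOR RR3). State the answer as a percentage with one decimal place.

Top: 325
Known eligible: 325 + 12 + 57 + 91 + 41 = 526
e = 526 / (526 + 143) = 526 / 669 = 0.7862
Eligible share of unknowns: 0.7862 × 155 = 121.86
Denom: 526 + 121.86 = 647.86
RR3 = 325 / 647.86 = 0.5017

50.2%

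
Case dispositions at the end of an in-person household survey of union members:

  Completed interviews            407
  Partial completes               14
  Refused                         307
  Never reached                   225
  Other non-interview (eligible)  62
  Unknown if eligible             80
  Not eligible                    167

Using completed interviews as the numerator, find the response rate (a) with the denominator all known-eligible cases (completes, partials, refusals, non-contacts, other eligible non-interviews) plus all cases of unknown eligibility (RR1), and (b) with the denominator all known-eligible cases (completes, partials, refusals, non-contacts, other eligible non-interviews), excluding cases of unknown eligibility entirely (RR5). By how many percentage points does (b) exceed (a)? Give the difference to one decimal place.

2.9

Top → 407
Denominator → 407 + 14 + 307 + 225 + 62 + 80 = 1095
RR1 = 407 / 1095 = 0.3717
Denominator → 407 + 14 + 307 + 225 + 62 = 1015
RR5 = 407 / 1015 = 0.4010
Difference = 40.10 − 37.17 = 2.93 percentage points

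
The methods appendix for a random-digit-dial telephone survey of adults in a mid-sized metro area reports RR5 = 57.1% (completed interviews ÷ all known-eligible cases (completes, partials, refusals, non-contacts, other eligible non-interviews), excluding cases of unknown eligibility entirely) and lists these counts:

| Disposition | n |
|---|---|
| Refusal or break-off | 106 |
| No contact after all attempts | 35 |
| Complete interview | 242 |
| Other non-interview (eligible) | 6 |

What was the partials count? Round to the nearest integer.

RR5 = 242 / D = 0.571
D = 242 / 0.571 = 423.8
Remaining denominator categories sum to 389
partials = 423.8 − 389 ≈ 35

35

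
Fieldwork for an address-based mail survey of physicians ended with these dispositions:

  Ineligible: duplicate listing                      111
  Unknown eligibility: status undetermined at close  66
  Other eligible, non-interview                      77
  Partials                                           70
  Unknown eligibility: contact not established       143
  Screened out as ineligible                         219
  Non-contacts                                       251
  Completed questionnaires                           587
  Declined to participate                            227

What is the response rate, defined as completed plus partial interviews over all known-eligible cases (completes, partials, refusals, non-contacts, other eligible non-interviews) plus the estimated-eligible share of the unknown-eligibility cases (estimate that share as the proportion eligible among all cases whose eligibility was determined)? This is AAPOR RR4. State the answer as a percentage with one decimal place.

Undetermined eligibility = 143 + 66 = 209
Out of scope = 219 + 111 = 330
Num = 587 + 70 = 657
Eligible (known) = 587 + 70 + 227 + 251 + 77 = 1212
e = 1212 / (1212 + 330) = 1212 / 1542 = 0.7860
Eligible share of unknowns = 0.7860 × 209 = 164.27
Base = 1212 + 164.27 = 1376.27
RR4 = 657 / 1376.27 = 0.4774

47.7%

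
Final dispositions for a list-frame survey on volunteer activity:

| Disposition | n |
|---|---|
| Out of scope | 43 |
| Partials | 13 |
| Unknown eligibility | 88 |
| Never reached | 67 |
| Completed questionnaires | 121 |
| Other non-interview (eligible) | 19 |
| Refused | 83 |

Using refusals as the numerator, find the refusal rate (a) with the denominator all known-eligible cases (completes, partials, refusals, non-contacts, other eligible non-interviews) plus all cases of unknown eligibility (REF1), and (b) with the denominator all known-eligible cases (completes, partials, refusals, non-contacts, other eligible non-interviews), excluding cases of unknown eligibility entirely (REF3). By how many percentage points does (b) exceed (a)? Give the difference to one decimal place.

Num → 83
Denom → 121 + 13 + 83 + 67 + 19 + 88 = 391
REF1 = 83 / 391 = 0.2123
Denom → 121 + 13 + 83 + 67 + 19 = 303
REF3 = 83 / 303 = 0.2739
Difference = 27.39 − 21.23 = 6.16 percentage points

6.2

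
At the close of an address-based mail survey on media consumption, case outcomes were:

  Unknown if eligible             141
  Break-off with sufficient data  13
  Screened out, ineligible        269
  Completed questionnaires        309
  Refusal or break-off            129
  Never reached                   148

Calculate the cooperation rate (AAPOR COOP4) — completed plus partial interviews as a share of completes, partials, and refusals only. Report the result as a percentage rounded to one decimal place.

Numerator → 309 + 13 = 322
Base → 309 + 13 + 129 = 451
COOP4 = 322 / 451 = 0.7140

71.4%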